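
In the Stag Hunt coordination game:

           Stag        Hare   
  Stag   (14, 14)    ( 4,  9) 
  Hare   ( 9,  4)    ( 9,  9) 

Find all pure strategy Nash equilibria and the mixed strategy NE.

Pure NE: (Stag, Stag) and (Hare, Hare); Mixed NE: p = 0.5, q = 0.5

Work:
Check pure NE:
(Stag, Stag): (14, 14) - no unilateral deviation beneficial
(Hare, Hare): (9, 9) - no unilateral deviation beneficial
Mixed NE: P1 plays Stag with p = 0.5, P2 plays Stag with q = 0.5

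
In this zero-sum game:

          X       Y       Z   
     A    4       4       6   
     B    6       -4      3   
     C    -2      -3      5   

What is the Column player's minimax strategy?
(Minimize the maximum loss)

Column should play Y, value = 4

Work:
Column player minimizes Row's maximum payoff:
Column X: max payoff to Row = 6
Column Y: max payoff to Row = 4
Column Z: max payoff to Row = 6
Minimum is 4, achieved by column Y.
Minimax strategy: Y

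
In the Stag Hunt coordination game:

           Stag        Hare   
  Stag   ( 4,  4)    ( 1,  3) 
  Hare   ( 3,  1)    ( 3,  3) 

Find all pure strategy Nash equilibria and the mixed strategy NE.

Pure NE: (Stag, Stag) and (Hare, Hare); Mixed NE: p = 0.6667, q = 0.6667

Work:
Check pure NE:
(Stag, Stag): (4, 4) - no unilateral deviation beneficial
(Hare, Hare): (3, 3) - no unilateral deviation beneficial
Mixed NE: P1 plays Stag with p = 0.6667, P2 plays Stag with q = 0.6667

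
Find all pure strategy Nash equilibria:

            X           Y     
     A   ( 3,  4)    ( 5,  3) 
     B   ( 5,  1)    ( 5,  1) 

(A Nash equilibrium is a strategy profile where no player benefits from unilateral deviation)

Nash equilibrium: (B, X), (B, Y)

Work:
Best responses:
  P1 vs X: payoffs [3, 5] → best response B (payoff 5)
  P1 vs Y: payoffs [5, 5] → best response A/B (payoff 5)
  P2 vs A: payoffs [4, 3] → best response X (payoff 4)
  P2 vs B: payoffs [1, 1] → best response X/Y (payoff 1)
Mutual best responses: (B,X), (B,Y) → Nash equilibria.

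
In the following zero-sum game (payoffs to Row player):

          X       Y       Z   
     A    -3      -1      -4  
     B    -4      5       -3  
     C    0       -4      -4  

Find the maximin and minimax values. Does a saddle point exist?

Maximin = -4, Minimax = -3, Saddle: False

Work:
Row minimums: [-4, -4, -4] → maximin = -4
Column maximums: [0, 5, -3] → minimax = -3
No saddle point (maximin ≠ minimax). Mixed strategy needed.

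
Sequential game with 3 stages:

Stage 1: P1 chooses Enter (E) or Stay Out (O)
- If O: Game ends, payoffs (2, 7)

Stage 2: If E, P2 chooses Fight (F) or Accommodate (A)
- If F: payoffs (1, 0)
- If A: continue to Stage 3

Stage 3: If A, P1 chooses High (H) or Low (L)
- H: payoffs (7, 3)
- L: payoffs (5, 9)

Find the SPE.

SPE: (E, A, H); Outcome (7, 3)

Work:
Stage 3: P1 chooses H (7 vs 5)
Stage 2: P2: F->0, A->3 (anticipating H). Choose A
Stage 1: P1: O->2, E->7 (anticipating A, H). Choose E
SPE path: E -> A -> H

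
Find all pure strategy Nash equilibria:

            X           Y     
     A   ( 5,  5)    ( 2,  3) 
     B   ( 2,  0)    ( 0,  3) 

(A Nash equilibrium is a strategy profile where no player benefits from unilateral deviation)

Nash equilibrium: (A, X)

Work:
Best responses:
  P1 vs X: payoffs [5, 2] → best response A (payoff 5)
  P1 vs Y: payoffs [2, 0] → best response A (payoff 2)
  P2 vs A: payoffs [5, 3] → best response X (payoff 5)
  P2 vs B: payoffs [0, 3] → best response Y (payoff 3)
Mutual best responses: (A,X) → Nash equilibria.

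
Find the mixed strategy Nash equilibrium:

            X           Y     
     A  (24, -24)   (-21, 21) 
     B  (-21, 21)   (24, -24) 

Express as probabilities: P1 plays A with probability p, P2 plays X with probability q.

p = 0.5, q = 0.5

Work:
Find probabilities that make opponent indifferent:
P2 chooses q to make P1 indifferent between A and B
P1 chooses p to make P2 indifferent between X and Y
Mixed NE: P1 plays (A: 0.5, B: 0.5), P2 plays (X: 0.5, Y: 0.5)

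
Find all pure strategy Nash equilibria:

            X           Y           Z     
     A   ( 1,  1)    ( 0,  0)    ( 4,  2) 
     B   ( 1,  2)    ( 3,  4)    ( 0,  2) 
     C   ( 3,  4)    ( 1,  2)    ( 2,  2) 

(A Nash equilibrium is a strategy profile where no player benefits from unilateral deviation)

Nash equilibrium: (A, Z), (B, Y), (C, X)

Work:
Best responses:
  P1 vs X: payoffs [1, 1, 3] → best response C (payoff 3)
  P1 vs Y: payoffs [0, 3, 1] → best response B (payoff 3)
  P1 vs Z: payoffs [4, 0, 2] → best response A (payoff 4)
  P2 vs A: payoffs [1, 0, 2] → best response Z (payoff 2)
  P2 vs B: payoffs [2, 4, 2] → best response Y (payoff 4)
  P2 vs C: payoffs [4, 2, 2] → best response X (payoff 4)
Mutual best responses: (A,Z), (B,Y), (C,X) → Nash equilibria.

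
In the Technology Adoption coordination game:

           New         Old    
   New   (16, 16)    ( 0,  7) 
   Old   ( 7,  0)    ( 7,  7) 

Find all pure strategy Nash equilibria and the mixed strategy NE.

Pure NE: (New, New) and (Old, Old); Mixed NE: p = 0.4375, q = 0.4375

Work:
Check pure NE:
(New, New): (16, 16) - no unilateral deviation beneficial
(Old, Old): (7, 7) - no unilateral deviation beneficial
Mixed NE: P1 plays New with p = 0.4375, P2 plays New with q = 0.4375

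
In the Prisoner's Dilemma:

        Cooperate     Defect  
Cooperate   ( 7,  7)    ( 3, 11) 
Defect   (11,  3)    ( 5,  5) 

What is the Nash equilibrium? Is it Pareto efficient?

(Defect, Defect) is NE; not Pareto efficient

Work:
Defect dominates Cooperate for both players:
If P2 cooperates: Defect (11) > Cooperate (7)
If P2 defects: Defect (5) > Cooperate (3)
NE: (Defect, Defect) with payoff (5, 5)
But (Cooperate, Cooperate) = (7, 7) Pareto dominates (5, 5)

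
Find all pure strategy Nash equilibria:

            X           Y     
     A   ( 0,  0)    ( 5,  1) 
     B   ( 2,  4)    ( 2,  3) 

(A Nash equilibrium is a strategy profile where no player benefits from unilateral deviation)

Nash equilibrium: (A, Y), (B, X)

Work:
Best responses:
  P1 vs X: payoffs [0, 2] → best response B (payoff 2)
  P1 vs Y: payoffs [5, 2] → best response A (payoff 5)
  P2 vs A: payoffs [0, 1] → best response Y (payoff 1)
  P2 vs B: payoffs [4, 3] → best response X (payoff 4)
Mutual best responses: (A,Y), (B,X) → Nash equilibria.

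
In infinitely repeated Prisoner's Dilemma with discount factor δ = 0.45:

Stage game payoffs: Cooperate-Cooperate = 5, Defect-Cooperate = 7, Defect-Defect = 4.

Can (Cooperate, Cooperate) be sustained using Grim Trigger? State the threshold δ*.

δ* = 0.6667; since δ = 0.45 < 0.6667, cooperation cannot be sustained

Work:
For Grim Trigger:
Cooperate forever: 5/(1-δ)
Defect then punished: 7 + 4·δ/(1-δ)
Need: 5/(1-δ) ≥ 7 + 4·δ/(1-δ)
Solving: δ ≥ (T-R)/(T-P) = (7-5)/(7-4) = 0.6667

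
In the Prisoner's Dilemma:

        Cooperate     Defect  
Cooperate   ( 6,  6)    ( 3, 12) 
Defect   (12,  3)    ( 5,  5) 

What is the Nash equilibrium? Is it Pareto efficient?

(Defect, Defect) is NE; not Pareto efficient

Work:
Defect dominates Cooperate for both players:
If P2 cooperates: Defect (12) > Cooperate (6)
If P2 defects: Defect (5) > Cooperate (3)
NE: (Defect, Defect) with payoff (5, 5)
But (Cooperate, Cooperate) = (6, 6) Pareto dominates (5, 5)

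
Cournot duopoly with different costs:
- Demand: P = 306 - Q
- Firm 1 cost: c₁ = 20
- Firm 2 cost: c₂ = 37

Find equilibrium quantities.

q₁* = 101.0, q₂* = 84.0

Work:
Reaction: q₁ = (306 - 20 - q₂)/2
Reaction: q₂ = (306 - 37 - q₁)/2
Solve simultaneously:
q₁* = (306 - 2×20 + 37)/3 = 101.0
q₂* = (306 - 2×37 + 20)/3 = 84.0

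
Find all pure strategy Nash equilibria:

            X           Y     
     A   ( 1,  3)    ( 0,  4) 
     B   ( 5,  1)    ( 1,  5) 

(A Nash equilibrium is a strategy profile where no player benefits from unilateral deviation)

Nash equilibrium: (B, Y)

Work:
Best responses:
  P1 vs X: payoffs [1, 5] → best response B (payoff 5)
  P1 vs Y: payoffs [0, 1] → best response B (payoff 1)
  P2 vs A: payoffs [3, 4] → best response Y (payoff 4)
  P2 vs B: payoffs [1, 5] → best response Y (payoff 5)
Mutual best responses: (B,Y) → Nash equilibria.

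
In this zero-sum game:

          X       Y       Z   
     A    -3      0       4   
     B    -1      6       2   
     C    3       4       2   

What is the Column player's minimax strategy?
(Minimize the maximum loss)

Column should play X, value = 3

Work:
Column player minimizes Row's maximum payoff:
Column X: max payoff to Row = 3
Column Y: max payoff to Row = 6
Column Z: max payoff to Row = 4
Minimum is 3, achieved by column X.
Minimax strategy: X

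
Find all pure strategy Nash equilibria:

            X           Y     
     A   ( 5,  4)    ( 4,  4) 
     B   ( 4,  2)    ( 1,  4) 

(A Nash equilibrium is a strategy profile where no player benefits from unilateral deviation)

Nash equilibrium: (A, X), (A, Y)

Work:
Best responses:
  P1 vs X: payoffs [5, 4] → best response A (payoff 5)
  P1 vs Y: payoffs [4, 1] → best response A (payoff 4)
  P2 vs A: payoffs [4, 4] → best response X/Y (payoff 4)
  P2 vs B: payoffs [2, 4] → best response Y (payoff 4)
Mutual best responses: (A,X), (A,Y) → Nash equilibria.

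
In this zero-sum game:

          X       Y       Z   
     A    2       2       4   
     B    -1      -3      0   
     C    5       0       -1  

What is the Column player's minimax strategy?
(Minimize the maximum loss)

Column should play Y, value = 2

Work:
Column player minimizes Row's maximum payoff:
Column X: max payoff to Row = 5
Column Y: max payoff to Row = 2
Column Z: max payoff to Row = 4
Minimum is 2, achieved by column Y.
Minimax strategy: Y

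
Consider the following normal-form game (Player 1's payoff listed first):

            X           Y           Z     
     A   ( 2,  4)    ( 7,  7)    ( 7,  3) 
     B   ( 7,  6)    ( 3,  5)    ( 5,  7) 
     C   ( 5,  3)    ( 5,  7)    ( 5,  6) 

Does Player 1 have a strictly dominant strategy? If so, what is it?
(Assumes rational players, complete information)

No strictly dominant strategy exists for Player 1

Work:
A strategy strictly dominates another if it gives a strictly higher payoff against every opponent action. Compare each pair of P1's strategies column-by-column:
  A vs B: [2 vs 7, 7 vs 3, 7 vs 5] → A does not strictly dominate B (column X: 2 ≤ 7)
  A vs C: [2 vs 5, 7 vs 5, 7 vs 5] → A does not strictly dominate C (column X: 2 ≤ 5)
  B vs A: [7 vs 2, 3 vs 7, 5 vs 7] → B does not strictly dominate A (column Y: 3 ≤ 7)
  B vs C: [7 vs 5, 3 vs 5, 5 vs 5] → B does not strictly dominate C (column Y: 3 ≤ 5)
  C vs A: [5 vs 2, 5 vs 7, 5 vs 7] → C does not strictly dominate A (column Y: 5 ≤ 7)
  C vs B: [5 vs 7, 5 vs 3, 5 vs 5] → C does not strictly dominate B (column X: 5 ≤ 7)
No single strategy strictly dominates all others → no strictly dominant strategy.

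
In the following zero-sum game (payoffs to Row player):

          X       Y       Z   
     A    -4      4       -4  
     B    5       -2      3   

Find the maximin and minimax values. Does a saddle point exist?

Maximin = -2, Minimax = 3, Saddle: False

Work:
Row minimums: [-4, -2] → maximin = -2
Column maximums: [5, 4, 3] → minimax = 3
No saddle point (maximin ≠ minimax). Mixed strategy needed.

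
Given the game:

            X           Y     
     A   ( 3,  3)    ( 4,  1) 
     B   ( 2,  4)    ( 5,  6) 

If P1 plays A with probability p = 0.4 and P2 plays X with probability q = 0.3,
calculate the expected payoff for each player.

E[P1] = 3.94, E[P2] = 3.88

Work:
E[P1] = p·q·π₁(A,X) + p·(1-q)·π₁(A,Y) + (1-p)·q·π₁(B,X) + (1-p)·(1-q)·π₁(B,Y)
= 0.4·0.3·3 + 0.4·0.7·4 + 0.6·0.3·2 + 0.6·0.7·5
= 3.94

E[P2] = 3.88 (similar calculation)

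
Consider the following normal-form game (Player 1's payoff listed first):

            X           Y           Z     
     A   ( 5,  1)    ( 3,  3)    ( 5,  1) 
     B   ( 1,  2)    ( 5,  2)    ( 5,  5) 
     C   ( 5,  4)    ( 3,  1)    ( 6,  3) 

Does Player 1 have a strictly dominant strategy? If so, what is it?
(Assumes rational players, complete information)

No strictly dominant strategy exists for Player 1

Work:
A strategy strictly dominates another if it gives a strictly higher payoff against every opponent action. Compare each pair of P1's strategies column-by-column:
  A vs B: [5 vs 1, 3 vs 5, 5 vs 5] → A does not strictly dominate B (column Y: 3 ≤ 5)
  A vs C: [5 vs 5, 3 vs 3, 5 vs 6] → A does not strictly dominate C (column X: 5 ≤ 5)
  B vs A: [1 vs 5, 5 vs 3, 5 vs 5] → B does not strictly dominate A (column X: 1 ≤ 5)
  B vs C: [1 vs 5, 5 vs 3, 5 vs 6] → B does not strictly dominate C (column X: 1 ≤ 5)
  C vs A: [5 vs 5, 3 vs 3, 6 vs 5] → C does not strictly dominate A (column X: 5 ≤ 5)
  C vs B: [5 vs 1, 3 vs 5, 6 vs 5] → C does not strictly dominate B (column Y: 3 ≤ 5)
No single strategy strictly dominates all others → no strictly dominant strategy.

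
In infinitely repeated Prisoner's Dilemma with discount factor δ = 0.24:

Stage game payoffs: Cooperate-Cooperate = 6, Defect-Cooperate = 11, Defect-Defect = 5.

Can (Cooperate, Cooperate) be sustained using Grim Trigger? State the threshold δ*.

δ* = 0.8333; since δ = 0.24 < 0.8333, cooperation cannot be sustained

Work:
For Grim Trigger:
Cooperate forever: 6/(1-δ)
Defect then punished: 11 + 5·δ/(1-δ)
Need: 6/(1-δ) ≥ 11 + 5·δ/(1-δ)
Solving: δ ≥ (T-R)/(T-P) = (11-6)/(11-5) = 0.8333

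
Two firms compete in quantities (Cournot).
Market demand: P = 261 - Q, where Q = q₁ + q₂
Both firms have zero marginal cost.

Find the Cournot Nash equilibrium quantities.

q₁* = q₂* = 87.0; P* = 87.0

Work:
Profit: π_i = P·q_i = (a - q_i - q_j)·q_i
FOC: ∂π_i/∂q_i = a - 2q_i - q_j = 0
Reaction function: q_i = (261 - q_j)/2
Symmetry: q* = 261/3 = 87.0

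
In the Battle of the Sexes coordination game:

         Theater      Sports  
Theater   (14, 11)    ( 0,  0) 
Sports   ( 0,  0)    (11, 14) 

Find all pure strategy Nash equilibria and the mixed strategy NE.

Pure NE: (Theater, Theater) and (Sports, Sports); Mixed NE: p = 0.56, q = 0.44

Work:
Check pure NE:
(Theater, Theater): (14, 11) - no unilateral deviation beneficial
(Sports, Sports): (11, 14) - no unilateral deviation beneficial
Mixed NE: P1 plays Theater with p = 0.56, P2 plays Theater with q = 0.44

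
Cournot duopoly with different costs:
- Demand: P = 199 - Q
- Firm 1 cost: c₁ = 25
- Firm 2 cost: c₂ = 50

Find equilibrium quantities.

q₁* = 66.33, q₂* = 41.33

Work:
Reaction: q₁ = (199 - 25 - q₂)/2
Reaction: q₂ = (199 - 50 - q₁)/2
Solve simultaneously:
q₁* = (199 - 2×25 + 50)/3 = 66.33
q₂* = (199 - 2×50 + 25)/3 = 41.33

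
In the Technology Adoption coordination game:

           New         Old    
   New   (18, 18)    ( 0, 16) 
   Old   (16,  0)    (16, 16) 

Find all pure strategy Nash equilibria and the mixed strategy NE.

Pure NE: (New, New) and (Old, Old); Mixed NE: p = 0.8889, q = 0.8889

Work:
Check pure NE:
(New, New): (18, 18) - no unilateral deviation beneficial
(Old, Old): (16, 16) - no unilateral deviation beneficial
Mixed NE: P1 plays New with p = 0.8889, P2 plays New with q = 0.8889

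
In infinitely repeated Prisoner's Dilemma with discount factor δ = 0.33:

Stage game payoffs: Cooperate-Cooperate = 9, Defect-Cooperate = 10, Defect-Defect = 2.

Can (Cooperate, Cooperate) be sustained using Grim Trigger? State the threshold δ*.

δ* = 0.125; since δ = 0.33 ≥ 0.125, cooperation can be sustained

Work:
For Grim Trigger:
Cooperate forever: 9/(1-δ)
Defect then punished: 10 + 2·δ/(1-δ)
Need: 9/(1-δ) ≥ 10 + 2·δ/(1-δ)
Solving: δ ≥ (T-R)/(T-P) = (10-9)/(10-2) = 0.125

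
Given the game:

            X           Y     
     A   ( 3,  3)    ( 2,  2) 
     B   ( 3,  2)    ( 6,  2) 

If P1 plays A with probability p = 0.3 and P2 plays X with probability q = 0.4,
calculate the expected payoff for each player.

E[P1] = 4.08, E[P2] = 2.12

Work:
E[P1] = p·q·π₁(A,X) + p·(1-q)·π₁(A,Y) + (1-p)·q·π₁(B,X) + (1-p)·(1-q)·π₁(B,Y)
= 0.3·0.4·3 + 0.3·0.6·2 + 0.7·0.4·3 + 0.7·0.6·6
= 4.08

E[P2] = 2.12 (similar calculation)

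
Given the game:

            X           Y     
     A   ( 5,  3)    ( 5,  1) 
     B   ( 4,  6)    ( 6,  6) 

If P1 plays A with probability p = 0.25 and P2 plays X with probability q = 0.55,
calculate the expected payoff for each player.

E[P1] = 4.925, E[P2] = 5.025

Work:
E[P1] = p·q·π₁(A,X) + p·(1-q)·π₁(A,Y) + (1-p)·q·π₁(B,X) + (1-p)·(1-q)·π₁(B,Y)
= 0.25·0.55·5 + 0.25·0.45·5 + 0.75·0.55·4 + 0.75·0.45·6
= 4.925

E[P2] = 5.025 (similar calculation)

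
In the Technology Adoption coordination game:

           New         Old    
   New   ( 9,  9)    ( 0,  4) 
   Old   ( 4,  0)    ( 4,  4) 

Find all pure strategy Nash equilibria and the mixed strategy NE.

Pure NE: (New, New) and (Old, Old); Mixed NE: p = 0.4444, q = 0.4444

Work:
Check pure NE:
(New, New): (9, 9) - no unilateral deviation beneficial
(Old, Old): (4, 4) - no unilateral deviation beneficial
Mixed NE: P1 plays New with p = 0.4444, P2 plays New with q = 0.4444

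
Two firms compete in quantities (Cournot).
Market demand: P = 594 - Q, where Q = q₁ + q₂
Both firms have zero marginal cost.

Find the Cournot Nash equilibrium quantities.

q₁* = q₂* = 198.0; P* = 198.0

Work:
Profit: π_i = P·q_i = (a - q_i - q_j)·q_i
FOC: ∂π_i/∂q_i = a - 2q_i - q_j = 0
Reaction function: q_i = (594 - q_j)/2
Symmetry: q* = 594/3 = 198.0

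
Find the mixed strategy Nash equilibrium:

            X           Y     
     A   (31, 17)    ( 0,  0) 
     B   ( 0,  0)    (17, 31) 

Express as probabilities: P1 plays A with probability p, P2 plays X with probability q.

p = 0.6458, q = 0.3542

Work:
Find probabilities that make opponent indifferent:
P2 chooses q to make P1 indifferent between A and B
P1 chooses p to make P2 indifferent between X and Y
Mixed NE: P1 plays (A: 0.6458, B: 0.3542), P2 plays (X: 0.3542, Y: 0.6458)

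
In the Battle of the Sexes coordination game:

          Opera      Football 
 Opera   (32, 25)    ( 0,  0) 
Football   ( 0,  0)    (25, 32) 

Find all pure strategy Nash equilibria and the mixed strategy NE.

Pure NE: (Opera, Opera) and (Football, Football); Mixed NE: p = 0.5614, q = 0.4386

Work:
Check pure NE:
(Opera, Opera): (32, 25) - no unilateral deviation beneficial
(Football, Football): (25, 32) - no unilateral deviation beneficial
Mixed NE: P1 plays Opera with p = 0.5614, P2 plays Opera with q = 0.4386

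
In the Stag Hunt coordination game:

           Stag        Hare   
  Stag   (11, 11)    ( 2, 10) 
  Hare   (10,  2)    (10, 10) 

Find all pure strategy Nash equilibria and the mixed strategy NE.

Pure NE: (Stag, Stag) and (Hare, Hare); Mixed NE: p = 0.8889, q = 0.8889

Work:
Check pure NE:
(Stag, Stag): (11, 11) - no unilateral deviation beneficial
(Hare, Hare): (10, 10) - no unilateral deviation beneficial
Mixed NE: P1 plays Stag with p = 0.8889, P2 plays Stag with q = 0.8889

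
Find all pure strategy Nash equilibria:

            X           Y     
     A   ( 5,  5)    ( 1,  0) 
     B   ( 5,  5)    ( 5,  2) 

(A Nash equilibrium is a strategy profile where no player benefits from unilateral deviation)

Nash equilibrium: (A, X), (B, X)

Work:
Best responses:
  P1 vs X: payoffs [5, 5] → best response A/B (payoff 5)
  P1 vs Y: payoffs [1, 5] → best response B (payoff 5)
  P2 vs A: payoffs [5, 0] → best response X (payoff 5)
  P2 vs B: payoffs [5, 2] → best response X (payoff 5)
Mutual best responses: (A,X), (B,X) → Nash equilibria.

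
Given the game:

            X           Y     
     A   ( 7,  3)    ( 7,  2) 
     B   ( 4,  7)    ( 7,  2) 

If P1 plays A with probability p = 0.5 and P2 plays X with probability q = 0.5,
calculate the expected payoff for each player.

E[P1] = 6.25, E[P2] = 3.5

Work:
E[P1] = p·q·π₁(A,X) + p·(1-q)·π₁(A,Y) + (1-p)·q·π₁(B,X) + (1-p)·(1-q)·π₁(B,Y)
= 0.5·0.5·7 + 0.5·0.5·7 + 0.5·0.5·4 + 0.5·0.5·7
= 6.25

E[P2] = 3.5 (similar calculation)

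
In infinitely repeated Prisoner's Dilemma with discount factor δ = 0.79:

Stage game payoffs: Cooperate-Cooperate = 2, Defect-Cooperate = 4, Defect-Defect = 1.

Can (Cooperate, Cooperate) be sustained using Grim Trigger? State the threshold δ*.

δ* = 0.6667; since δ = 0.79 ≥ 0.6667, cooperation can be sustained

Work:
For Grim Trigger:
Cooperate forever: 2/(1-δ)
Defect then punished: 4 + 1·δ/(1-δ)
Need: 2/(1-δ) ≥ 4 + 1·δ/(1-δ)
Solving: δ ≥ (T-R)/(T-P) = (4-2)/(4-1) = 0.6667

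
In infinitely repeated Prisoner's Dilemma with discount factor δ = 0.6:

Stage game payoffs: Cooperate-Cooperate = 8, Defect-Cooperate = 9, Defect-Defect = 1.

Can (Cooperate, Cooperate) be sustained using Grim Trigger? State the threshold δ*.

δ* = 0.125; since δ = 0.6 ≥ 0.125, cooperation can be sustained

Work:
For Grim Trigger:
Cooperate forever: 8/(1-δ)
Defect then punished: 9 + 1·δ/(1-δ)
Need: 8/(1-δ) ≥ 9 + 1·δ/(1-δ)
Solving: δ ≥ (T-R)/(T-P) = (9-8)/(9-1) = 0.125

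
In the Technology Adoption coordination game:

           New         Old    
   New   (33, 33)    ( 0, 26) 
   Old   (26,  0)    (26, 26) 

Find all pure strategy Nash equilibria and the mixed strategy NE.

Pure NE: (New, New) and (Old, Old); Mixed NE: p = 0.7879, q = 0.7879

Work:
Check pure NE:
(New, New): (33, 33) - no unilateral deviation beneficial
(Old, Old): (26, 26) - no unilateral deviation beneficial
Mixed NE: P1 plays New with p = 0.7879, P2 plays New with q = 0.7879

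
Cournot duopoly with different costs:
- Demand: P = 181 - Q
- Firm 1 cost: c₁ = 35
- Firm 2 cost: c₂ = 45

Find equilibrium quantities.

q₁* = 52.0, q₂* = 42.0

Work:
Reaction: q₁ = (181 - 35 - q₂)/2
Reaction: q₂ = (181 - 45 - q₁)/2
Solve simultaneously:
q₁* = (181 - 2×35 + 45)/3 = 52.0
q₂* = (181 - 2×45 + 35)/3 = 42.0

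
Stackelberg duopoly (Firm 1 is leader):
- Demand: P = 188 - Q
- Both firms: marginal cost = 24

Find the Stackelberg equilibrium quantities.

q₁* (leader) = 82.0, q₂* (follower) = 41.0

Work:
Follower's reaction: q₂ = (a - c - q₁)/2
Leader substitutes: π₁ = q₁·(a - q₁ - (a-c-q₁)/2 - c)
FOC: q₁* = (188 - 24)/2 = 82.00
Then: q₂* = (188 - 24 - 82.0)/2 = 41.00
Leader has first-mover advantage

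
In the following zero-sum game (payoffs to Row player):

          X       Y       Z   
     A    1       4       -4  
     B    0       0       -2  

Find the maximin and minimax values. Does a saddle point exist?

Maximin = -2, Minimax = -2, Saddle: True

Work:
Row minimums: [-4, -2] → maximin = -2
Column maximums: [1, 4, -2] → minimax = -2
Saddle point exists! Game value = -2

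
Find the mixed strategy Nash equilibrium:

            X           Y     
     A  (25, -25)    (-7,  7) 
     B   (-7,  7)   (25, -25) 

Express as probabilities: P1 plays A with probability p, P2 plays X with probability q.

p = 0.5, q = 0.5

Work:
Find probabilities that make opponent indifferent:
P2 chooses q to make P1 indifferent between A and B
P1 chooses p to make P2 indifferent between X and Y
Mixed NE: P1 plays (A: 0.5, B: 0.5), P2 plays (X: 0.5, Y: 0.5)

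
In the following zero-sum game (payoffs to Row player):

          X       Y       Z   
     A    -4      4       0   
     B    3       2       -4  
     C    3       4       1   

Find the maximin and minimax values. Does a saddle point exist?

Maximin = 1, Minimax = 1, Saddle: True

Work:
Row minimums: [-4, -4, 1] → maximin = 1
Column maximums: [3, 4, 1] → minimax = 1
Saddle point exists! Game value = 1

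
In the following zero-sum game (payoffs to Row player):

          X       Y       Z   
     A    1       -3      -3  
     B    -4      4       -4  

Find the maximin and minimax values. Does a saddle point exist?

Maximin = -3, Minimax = -3, Saddle: True

Work:
Row minimums: [-3, -4] → maximin = -3
Column maximums: [1, 4, -3] → minimax = -3
Saddle point exists! Game value = -3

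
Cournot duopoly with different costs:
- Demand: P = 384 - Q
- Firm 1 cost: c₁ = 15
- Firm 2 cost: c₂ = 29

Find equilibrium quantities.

q₁* = 127.67, q₂* = 113.67

Work:
Reaction: q₁ = (384 - 15 - q₂)/2
Reaction: q₂ = (384 - 29 - q₁)/2
Solve simultaneously:
q₁* = (384 - 2×15 + 29)/3 = 127.67
q₂* = (384 - 2×29 + 15)/3 = 113.67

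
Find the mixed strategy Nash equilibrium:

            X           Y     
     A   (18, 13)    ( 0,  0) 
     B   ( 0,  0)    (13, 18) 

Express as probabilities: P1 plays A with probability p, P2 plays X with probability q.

p = 0.5806, q = 0.4194

Work:
Find probabilities that make opponent indifferent:
P2 chooses q to make P1 indifferent between A and B
P1 chooses p to make P2 indifferent between X and Y
Mixed NE: P1 plays (A: 0.5806, B: 0.4194), P2 plays (X: 0.4194, Y: 0.5806)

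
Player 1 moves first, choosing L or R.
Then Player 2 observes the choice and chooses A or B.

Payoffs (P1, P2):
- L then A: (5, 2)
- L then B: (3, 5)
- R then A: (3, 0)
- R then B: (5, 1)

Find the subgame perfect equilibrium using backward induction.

P1 plays R, P2 plays B after L and B after R; Payoff (5, 1)

Work:
Backward induction:
After L: P2 chooses B → P1 gets 3
After R: P2 chooses B → P1 gets 5
P1 chooses R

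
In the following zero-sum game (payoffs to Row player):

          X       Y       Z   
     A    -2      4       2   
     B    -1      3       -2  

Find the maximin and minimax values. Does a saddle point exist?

Maximin = -2, Minimax = -1, Saddle: False

Work:
Row minimums: [-2, -2] → maximin = -2
Column maximums: [-1, 4, 2] → minimax = -1
No saddle point (maximin ≠ minimax). Mixed strategy needed.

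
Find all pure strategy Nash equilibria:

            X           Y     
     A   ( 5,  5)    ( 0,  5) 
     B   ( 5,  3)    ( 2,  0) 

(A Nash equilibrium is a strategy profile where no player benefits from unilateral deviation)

Nash equilibrium: (A, X), (B, X)

Work:
Best responses:
  P1 vs X: payoffs [5, 5] → best response A/B (payoff 5)
  P1 vs Y: payoffs [0, 2] → best response B (payoff 2)
  P2 vs A: payoffs [5, 5] → best response X/Y (payoff 5)
  P2 vs B: payoffs [3, 0] → best response X (payoff 3)
Mutual best responses: (A,X), (B,X) → Nash equilibria.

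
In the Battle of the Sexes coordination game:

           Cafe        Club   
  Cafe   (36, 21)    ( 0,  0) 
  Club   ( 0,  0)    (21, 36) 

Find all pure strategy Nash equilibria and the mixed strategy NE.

Pure NE: (Cafe, Cafe) and (Club, Club); Mixed NE: p = 0.6316, q = 0.3684

Work:
Check pure NE:
(Cafe, Cafe): (36, 21) - no unilateral deviation beneficial
(Club, Club): (21, 36) - no unilateral deviation beneficial
Mixed NE: P1 plays Cafe with p = 0.6316, P2 plays Cafe with q = 0.3684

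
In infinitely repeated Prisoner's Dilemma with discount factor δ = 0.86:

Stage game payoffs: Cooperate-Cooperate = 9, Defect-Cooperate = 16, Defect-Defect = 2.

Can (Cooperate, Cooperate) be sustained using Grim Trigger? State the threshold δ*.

δ* = 0.5; since δ = 0.86 ≥ 0.5, cooperation can be sustained

Work:
For Grim Trigger:
Cooperate forever: 9/(1-δ)
Defect then punished: 16 + 2·δ/(1-δ)
Need: 9/(1-δ) ≥ 16 + 2·δ/(1-δ)
Solving: δ ≥ (T-R)/(T-P) = (16-9)/(16-2) = 0.5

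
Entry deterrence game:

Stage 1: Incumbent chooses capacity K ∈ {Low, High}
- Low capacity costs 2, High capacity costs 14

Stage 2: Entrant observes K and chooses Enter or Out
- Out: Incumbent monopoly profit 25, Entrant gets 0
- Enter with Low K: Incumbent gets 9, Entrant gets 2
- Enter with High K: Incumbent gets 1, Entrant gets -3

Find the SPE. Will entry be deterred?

SPE: (High, Enter|Low, Out|High); Entry deterred. Incumbent net profit = 11

Work:
After Low K: Entrant enters (2 > 0)
After High K: Entrant stays out (-3 < 0)
Incumbent: Low → 9−2=7, High → 25−14=11
Incumbent chooses High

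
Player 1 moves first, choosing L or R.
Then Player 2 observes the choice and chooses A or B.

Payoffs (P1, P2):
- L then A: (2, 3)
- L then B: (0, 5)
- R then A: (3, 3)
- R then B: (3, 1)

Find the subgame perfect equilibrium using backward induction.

P1 plays R, P2 plays B after L and A after R; Payoff (3, 3)

Work:
Backward induction:
After L: P2 chooses B → P1 gets 0
After R: P2 chooses A → P1 gets 3
P1 chooses R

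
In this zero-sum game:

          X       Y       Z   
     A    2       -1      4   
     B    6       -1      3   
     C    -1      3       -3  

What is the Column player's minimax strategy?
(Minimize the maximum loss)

Column should play Y, value = 3

Work:
Column player minimizes Row's maximum payoff:
Column X: max payoff to Row = 6
Column Y: max payoff to Row = 3
Column Z: max payoff to Row = 4
Minimum is 3, achieved by column Y.
Minimax strategy: Y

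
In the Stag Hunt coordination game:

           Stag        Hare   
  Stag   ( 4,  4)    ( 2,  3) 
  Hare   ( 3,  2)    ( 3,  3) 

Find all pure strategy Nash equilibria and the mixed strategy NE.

Pure NE: (Stag, Stag) and (Hare, Hare); Mixed NE: p = 0.5, q = 0.5

Work:
Check pure NE:
(Stag, Stag): (4, 4) - no unilateral deviation beneficial
(Hare, Hare): (3, 3) - no unilateral deviation beneficial
Mixed NE: P1 plays Stag with p = 0.5, P2 plays Stag with q = 0.5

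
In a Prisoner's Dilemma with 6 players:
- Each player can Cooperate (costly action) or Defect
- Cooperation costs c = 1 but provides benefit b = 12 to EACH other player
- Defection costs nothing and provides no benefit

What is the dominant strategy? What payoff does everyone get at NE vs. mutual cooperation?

Dominant: Defect; NE payoff = 0; Coop payoff = 59

Work:
Defect dominates (saves cost c = 1, benefit to others is external)
NE: All defect → everyone gets 0
If all cooperate: each receives (5)×12 - 1 = 59
Social dilemma: 59 > 0 but NE gives 0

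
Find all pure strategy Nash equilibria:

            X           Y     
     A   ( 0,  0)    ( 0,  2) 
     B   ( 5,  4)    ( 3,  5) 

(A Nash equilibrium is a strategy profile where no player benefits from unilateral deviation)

Nash equilibrium: (B, Y)

Work:
Best responses:
  P1 vs X: payoffs [0, 5] → best response B (payoff 5)
  P1 vs Y: payoffs [0, 3] → best response B (payoff 3)
  P2 vs A: payoffs [0, 2] → best response Y (payoff 2)
  P2 vs B: payoffs [4, 5] → best response Y (payoff 5)
Mutual best responses: (B,Y) → Nash equilibria.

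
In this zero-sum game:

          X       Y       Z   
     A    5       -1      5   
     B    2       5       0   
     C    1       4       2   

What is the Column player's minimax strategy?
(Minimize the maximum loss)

Column should play X or Y or Z (all achieve the minimum), value = 5

Work:
Column player minimizes Row's maximum payoff:
Column X: max payoff to Row = 5
Column Y: max payoff to Row = 5
Column Z: max payoff to Row = 5
Minimum is 5, achieved by columns X, Y, Z (tied).
Each of X or Y or Z is a minimax strategy.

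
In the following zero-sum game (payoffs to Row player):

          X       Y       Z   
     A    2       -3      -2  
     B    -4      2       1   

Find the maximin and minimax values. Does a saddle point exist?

Maximin = -3, Minimax = 1, Saddle: False

Work:
Row minimums: [-3, -4] → maximin = -3
Column maximums: [2, 2, 1] → minimax = 1
No saddle point (maximin ≠ minimax). Mixed strategy needed.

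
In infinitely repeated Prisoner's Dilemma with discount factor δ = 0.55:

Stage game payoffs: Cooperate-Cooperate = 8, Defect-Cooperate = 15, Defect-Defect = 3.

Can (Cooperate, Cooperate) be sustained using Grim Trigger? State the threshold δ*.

δ* = 0.5833; since δ = 0.55 < 0.5833, cooperation cannot be sustained

Work:
For Grim Trigger:
Cooperate forever: 8/(1-δ)
Defect then punished: 15 + 3·δ/(1-δ)
Need: 8/(1-δ) ≥ 15 + 3·δ/(1-δ)
Solving: δ ≥ (T-R)/(T-P) = (15-8)/(15-3) = 0.5833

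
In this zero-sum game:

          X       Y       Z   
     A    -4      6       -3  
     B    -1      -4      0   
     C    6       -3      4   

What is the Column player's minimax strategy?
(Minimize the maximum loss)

Column should play Z, value = 4

Work:
Column player minimizes Row's maximum payoff:
Column X: max payoff to Row = 6
Column Y: max payoff to Row = 6
Column Z: max payoff to Row = 4
Minimum is 4, achieved by column Z.
Minimax strategy: Z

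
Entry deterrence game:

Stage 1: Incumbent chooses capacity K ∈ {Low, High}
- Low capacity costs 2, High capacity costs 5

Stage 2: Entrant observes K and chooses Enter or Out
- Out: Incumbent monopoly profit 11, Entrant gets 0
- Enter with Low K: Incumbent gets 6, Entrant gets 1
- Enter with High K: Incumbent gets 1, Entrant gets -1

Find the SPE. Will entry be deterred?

SPE: (High, Enter|Low, Out|High); Entry deterred. Incumbent net profit = 6

Work:
After Low K: Entrant enters (1 > 0)
After High K: Entrant stays out (-1 < 0)
Incumbent: Low → 6−2=4, High → 11−5=6
Incumbent chooses High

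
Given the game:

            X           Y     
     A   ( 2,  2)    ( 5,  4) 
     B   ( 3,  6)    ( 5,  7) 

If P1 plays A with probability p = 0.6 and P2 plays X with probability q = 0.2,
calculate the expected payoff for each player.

E[P1] = 4.48, E[P2] = 4.88

Work:
E[P1] = p·q·π₁(A,X) + p·(1-q)·π₁(A,Y) + (1-p)·q·π₁(B,X) + (1-p)·(1-q)·π₁(B,Y)
= 0.6·0.2·2 + 0.6·0.8·5 + 0.4·0.2·3 + 0.4·0.8·5
= 4.48

E[P2] = 4.88 (similar calculation)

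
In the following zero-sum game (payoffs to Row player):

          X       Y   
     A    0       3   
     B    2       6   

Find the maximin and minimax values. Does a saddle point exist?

Maximin = 2, Minimax = 2, Saddle: True

Work:
Row minimums: [0, 2] → maximin = 2
Column maximums: [2, 6] → minimax = 2
Saddle point exists! Game value = 2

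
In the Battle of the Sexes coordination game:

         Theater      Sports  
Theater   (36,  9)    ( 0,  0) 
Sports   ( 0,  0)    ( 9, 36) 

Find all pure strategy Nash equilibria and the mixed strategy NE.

Pure NE: (Theater, Theater) and (Sports, Sports); Mixed NE: p = 0.8, q = 0.2

Work:
Check pure NE:
(Theater, Theater): (36, 9) - no unilateral deviation beneficial
(Sports, Sports): (9, 36) - no unilateral deviation beneficial
Mixed NE: P1 plays Theater with p = 0.8, P2 plays Theater with q = 0.2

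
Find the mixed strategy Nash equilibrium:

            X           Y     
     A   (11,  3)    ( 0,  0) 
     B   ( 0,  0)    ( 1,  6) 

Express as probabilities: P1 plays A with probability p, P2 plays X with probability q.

p = 0.6667, q = 0.0833

Work:
Find probabilities that make opponent indifferent:
P2 chooses q to make P1 indifferent between A and B
P1 chooses p to make P2 indifferent between X and Y
Mixed NE: P1 plays (A: 0.6667, B: 0.3333), P2 plays (X: 0.0833, Y: 0.9167)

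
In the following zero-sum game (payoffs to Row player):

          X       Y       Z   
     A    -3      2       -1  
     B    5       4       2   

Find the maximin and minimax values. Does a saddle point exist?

Maximin = 2, Minimax = 2, Saddle: True

Work:
Row minimums: [-3, 2] → maximin = 2
Column maximums: [5, 4, 2] → minimax = 2
Saddle point exists! Game value = 2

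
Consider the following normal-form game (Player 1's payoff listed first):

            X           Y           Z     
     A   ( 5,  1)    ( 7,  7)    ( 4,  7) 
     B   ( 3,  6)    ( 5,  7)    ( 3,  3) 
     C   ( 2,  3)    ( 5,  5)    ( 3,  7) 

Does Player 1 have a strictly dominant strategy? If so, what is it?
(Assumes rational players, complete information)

Yes, Player 1's strictly dominant strategy is A

Work:
A strategy strictly dominates another if it gives a strictly higher payoff against every opponent action. Compare each pair of P1's strategies column-by-column:
  A vs B: [5 vs 3, 7 vs 5, 4 vs 3] → A strictly dominates B
  A vs C: [5 vs 2, 7 vs 5, 4 vs 3] → A strictly dominates C
  B vs A: [3 vs 5, 5 vs 7, 3 vs 4] → B does not strictly dominate A (column X: 3 ≤ 5)
  B vs C: [3 vs 2, 5 vs 5, 3 vs 3] → B does not strictly dominate C (column Y: 5 ≤ 5)
  C vs A: [2 vs 5, 5 vs 7, 3 vs 4] → C does not strictly dominate A (column X: 2 ≤ 5)
  C vs B: [2 vs 3, 5 vs 5, 3 vs 3] → C does not strictly dominate B (column X: 2 ≤ 3)
A strictly dominates every other strategy → strictly dominant.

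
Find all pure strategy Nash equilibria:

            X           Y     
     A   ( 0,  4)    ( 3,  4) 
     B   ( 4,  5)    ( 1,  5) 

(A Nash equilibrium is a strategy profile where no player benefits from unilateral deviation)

Nash equilibrium: (A, Y), (B, X)

Work:
Best responses:
  P1 vs X: payoffs [0, 4] → best response B (payoff 4)
  P1 vs Y: payoffs [3, 1] → best response A (payoff 3)
  P2 vs A: payoffs [4, 4] → best response X/Y (payoff 4)
  P2 vs B: payoffs [5, 5] → best response X/Y (payoff 5)
Mutual best responses: (A,Y), (B,X) → Nash equilibria.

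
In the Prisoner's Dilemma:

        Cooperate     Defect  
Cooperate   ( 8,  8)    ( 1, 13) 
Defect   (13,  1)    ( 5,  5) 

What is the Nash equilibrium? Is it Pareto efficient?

(Defect, Defect) is NE; not Pareto efficient

Work:
Defect dominates Cooperate for both players:
If P2 cooperates: Defect (13) > Cooperate (8)
If P2 defects: Defect (5) > Cooperate (1)
NE: (Defect, Defect) with payoff (5, 5)
But (Cooperate, Cooperate) = (8, 8) Pareto dominates (5, 5)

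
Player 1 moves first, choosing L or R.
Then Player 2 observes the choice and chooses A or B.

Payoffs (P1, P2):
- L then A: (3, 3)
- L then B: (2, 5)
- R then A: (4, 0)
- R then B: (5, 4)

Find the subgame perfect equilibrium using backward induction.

P1 plays R, P2 plays B after L and B after R; Payoff (5, 4)

Work:
Backward induction:
After L: P2 chooses B → P1 gets 2
After R: P2 chooses B → P1 gets 5
P1 chooses R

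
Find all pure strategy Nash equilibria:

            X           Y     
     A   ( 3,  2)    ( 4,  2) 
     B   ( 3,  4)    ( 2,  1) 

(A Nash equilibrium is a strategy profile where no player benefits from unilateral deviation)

Nash equilibrium: (A, X), (A, Y), (B, X)

Work:
Best responses:
  P1 vs X: payoffs [3, 3] → best response A/B (payoff 3)
  P1 vs Y: payoffs [4, 2] → best response A (payoff 4)
  P2 vs A: payoffs [2, 2] → best response X/Y (payoff 2)
  P2 vs B: payoffs [4, 1] → best response X (payoff 4)
Mutual best responses: (A,X), (A,Y), (B,X) → Nash equilibria.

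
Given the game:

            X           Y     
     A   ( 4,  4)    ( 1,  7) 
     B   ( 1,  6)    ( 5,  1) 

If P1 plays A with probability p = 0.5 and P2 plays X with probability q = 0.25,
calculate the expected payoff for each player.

E[P1] = 2.875, E[P2] = 4.25

Work:
E[P1] = p·q·π₁(A,X) + p·(1-q)·π₁(A,Y) + (1-p)·q·π₁(B,X) + (1-p)·(1-q)·π₁(B,Y)
= 0.5·0.25·4 + 0.5·0.75·1 + 0.5·0.25·1 + 0.5·0.75·5
= 2.875

E[P2] = 4.25 (similar calculation)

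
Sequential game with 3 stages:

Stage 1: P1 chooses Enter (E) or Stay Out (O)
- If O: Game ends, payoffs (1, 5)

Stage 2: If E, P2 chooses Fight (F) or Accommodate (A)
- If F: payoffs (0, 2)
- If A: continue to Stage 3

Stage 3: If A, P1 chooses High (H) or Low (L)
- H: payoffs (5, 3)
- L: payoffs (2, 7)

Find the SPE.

SPE: (E, A, H); Outcome (5, 3)

Work:
Stage 3: P1 chooses H (5 vs 2)
Stage 2: P2: F->2, A->3 (anticipating H). Choose A
Stage 1: P1: O->1, E->5 (anticipating A, H). Choose E
SPE path: E -> A -> H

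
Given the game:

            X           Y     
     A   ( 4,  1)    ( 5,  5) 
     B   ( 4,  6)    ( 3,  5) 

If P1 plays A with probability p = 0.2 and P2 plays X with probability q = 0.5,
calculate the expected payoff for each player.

E[P1] = 3.7, E[P2] = 5.0

Work:
E[P1] = p·q·π₁(A,X) + p·(1-q)·π₁(A,Y) + (1-p)·q·π₁(B,X) + (1-p)·(1-q)·π₁(B,Y)
= 0.2·0.5·4 + 0.2·0.5·5 + 0.8·0.5·4 + 0.8·0.5·3
= 3.7

E[P2] = 5.0 (similar calculation)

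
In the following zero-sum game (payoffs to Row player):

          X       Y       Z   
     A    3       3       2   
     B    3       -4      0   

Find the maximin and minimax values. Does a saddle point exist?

Maximin = 2, Minimax = 2, Saddle: True

Work:
Row minimums: [2, -4] → maximin = 2
Column maximums: [3, 3, 2] → minimax = 2
Saddle point exists! Game value = 2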